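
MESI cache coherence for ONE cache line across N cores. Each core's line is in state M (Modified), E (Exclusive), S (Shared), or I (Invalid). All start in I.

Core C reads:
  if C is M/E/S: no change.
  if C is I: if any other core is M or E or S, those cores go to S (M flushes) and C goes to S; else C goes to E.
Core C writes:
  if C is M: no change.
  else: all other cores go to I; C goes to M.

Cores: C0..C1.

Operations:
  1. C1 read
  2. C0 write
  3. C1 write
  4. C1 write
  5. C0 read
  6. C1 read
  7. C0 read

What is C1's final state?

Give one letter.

Answer: S

Derivation:
Op 1: C1 read [C1 read from I: no other sharers -> C1=E (exclusive)] -> [I,E]
Op 2: C0 write [C0 write: invalidate ['C1=E'] -> C0=M] -> [M,I]
Op 3: C1 write [C1 write: invalidate ['C0=M'] -> C1=M] -> [I,M]
Op 4: C1 write [C1 write: already M (modified), no change] -> [I,M]
Op 5: C0 read [C0 read from I: others=['C1=M'] -> C0=S, others downsized to S] -> [S,S]
Op 6: C1 read [C1 read: already in S, no change] -> [S,S]
Op 7: C0 read [C0 read: already in S, no change] -> [S,S]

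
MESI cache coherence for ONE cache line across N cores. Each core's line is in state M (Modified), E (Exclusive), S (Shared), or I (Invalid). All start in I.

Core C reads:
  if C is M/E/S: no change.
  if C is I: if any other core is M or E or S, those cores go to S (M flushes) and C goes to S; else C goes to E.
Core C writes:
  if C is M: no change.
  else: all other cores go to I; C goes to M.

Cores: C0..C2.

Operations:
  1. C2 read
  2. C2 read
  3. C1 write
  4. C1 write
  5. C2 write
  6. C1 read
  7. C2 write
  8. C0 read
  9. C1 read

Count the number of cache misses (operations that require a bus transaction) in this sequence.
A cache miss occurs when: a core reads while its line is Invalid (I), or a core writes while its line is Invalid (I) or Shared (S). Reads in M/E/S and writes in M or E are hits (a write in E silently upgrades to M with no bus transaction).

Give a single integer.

Op 1: C2 read [C2 read from I: no other sharers -> C2=E (exclusive)] -> [I,I,E] [MISS #1: read from I]
Op 2: C2 read [C2 read: already in E, no change] -> [I,I,E] [hit: read from E]
Op 3: C1 write [C1 write: invalidate ['C2=E'] -> C1=M] -> [I,M,I] [MISS #2: write from I]
Op 4: C1 write [C1 write: already M (modified), no change] -> [I,M,I] [hit: write from M]
Op 5: C2 write [C2 write: invalidate ['C1=M'] -> C2=M] -> [I,I,M] [MISS #3: write from I]
Op 6: C1 read [C1 read from I: others=['C2=M'] -> C1=S, others downsized to S] -> [I,S,S] [MISS #4: read from I]
Op 7: C2 write [C2 write: invalidate ['C1=S'] -> C2=M] -> [I,I,M] [MISS #5: write from S]
Op 8: C0 read [C0 read from I: others=['C2=M'] -> C0=S, others downsized to S] -> [S,I,S] [MISS #6: read from I]
Op 9: C1 read [C1 read from I: others=['C0=S', 'C2=S'] -> C1=S, others downsized to S] -> [S,S,S] [MISS #7: read from I]

Answer: 7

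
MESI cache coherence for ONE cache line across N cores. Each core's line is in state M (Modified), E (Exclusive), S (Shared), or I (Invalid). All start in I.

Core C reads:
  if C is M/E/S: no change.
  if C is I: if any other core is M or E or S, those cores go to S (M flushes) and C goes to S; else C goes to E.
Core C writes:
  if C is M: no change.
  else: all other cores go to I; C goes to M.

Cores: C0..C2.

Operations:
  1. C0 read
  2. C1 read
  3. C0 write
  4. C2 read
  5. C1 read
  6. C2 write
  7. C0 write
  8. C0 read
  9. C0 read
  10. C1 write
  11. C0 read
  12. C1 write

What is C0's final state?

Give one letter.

Op 1: C0 read [C0 read from I: no other sharers -> C0=E (exclusive)] -> [E,I,I]
Op 2: C1 read [C1 read from I: others=['C0=E'] -> C1=S, others downsized to S] -> [S,S,I]
Op 3: C0 write [C0 write: invalidate ['C1=S'] -> C0=M] -> [M,I,I]
Op 4: C2 read [C2 read from I: others=['C0=M'] -> C2=S, others downsized to S] -> [S,I,S]
Op 5: C1 read [C1 read from I: others=['C0=S', 'C2=S'] -> C1=S, others downsized to S] -> [S,S,S]
Op 6: C2 write [C2 write: invalidate ['C0=S', 'C1=S'] -> C2=M] -> [I,I,M]
Op 7: C0 write [C0 write: invalidate ['C2=M'] -> C0=M] -> [M,I,I]
Op 8: C0 read [C0 read: already in M, no change] -> [M,I,I]
Op 9: C0 read [C0 read: already in M, no change] -> [M,I,I]
Op 10: C1 write [C1 write: invalidate ['C0=M'] -> C1=M] -> [I,M,I]
Op 11: C0 read [C0 read from I: others=['C1=M'] -> C0=S, others downsized to S] -> [S,S,I]
Op 12: C1 write [C1 write: invalidate ['C0=S'] -> C1=M] -> [I,M,I]

Answer: I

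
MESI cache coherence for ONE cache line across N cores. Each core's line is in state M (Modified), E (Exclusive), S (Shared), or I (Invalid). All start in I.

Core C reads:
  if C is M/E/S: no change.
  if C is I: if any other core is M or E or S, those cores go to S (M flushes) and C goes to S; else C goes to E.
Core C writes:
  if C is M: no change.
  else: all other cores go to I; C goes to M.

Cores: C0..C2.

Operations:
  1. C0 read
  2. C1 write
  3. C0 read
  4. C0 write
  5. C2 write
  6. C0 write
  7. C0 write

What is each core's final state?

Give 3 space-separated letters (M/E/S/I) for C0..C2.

Op 1: C0 read [C0 read from I: no other sharers -> C0=E (exclusive)] -> [E,I,I]
Op 2: C1 write [C1 write: invalidate ['C0=E'] -> C1=M] -> [I,M,I]
Op 3: C0 read [C0 read from I: others=['C1=M'] -> C0=S, others downsized to S] -> [S,S,I]
Op 4: C0 write [C0 write: invalidate ['C1=S'] -> C0=M] -> [M,I,I]
Op 5: C2 write [C2 write: invalidate ['C0=M'] -> C2=M] -> [I,I,M]
Op 6: C0 write [C0 write: invalidate ['C2=M'] -> C0=M] -> [M,I,I]
Op 7: C0 write [C0 write: already M (modified), no change] -> [M,I,I]

Answer: M I I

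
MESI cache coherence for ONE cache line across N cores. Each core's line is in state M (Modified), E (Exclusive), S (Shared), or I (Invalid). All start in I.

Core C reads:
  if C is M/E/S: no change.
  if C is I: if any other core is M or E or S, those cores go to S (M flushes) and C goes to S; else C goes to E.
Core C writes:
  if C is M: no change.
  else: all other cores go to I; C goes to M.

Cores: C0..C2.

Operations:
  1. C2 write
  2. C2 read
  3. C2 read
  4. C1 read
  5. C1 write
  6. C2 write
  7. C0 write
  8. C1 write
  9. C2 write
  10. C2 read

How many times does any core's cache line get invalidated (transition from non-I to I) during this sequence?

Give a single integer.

Answer: 5

Derivation:
Op 1: C2 write [C2 write: invalidate none -> C2=M] -> [I,I,M] (invalidations this op: 0; running total: 0)
Op 2: C2 read [C2 read: already in M, no change] -> [I,I,M] (invalidations this op: 0; running total: 0)
Op 3: C2 read [C2 read: already in M, no change] -> [I,I,M] (invalidations this op: 0; running total: 0)
Op 4: C1 read [C1 read from I: others=['C2=M'] -> C1=S, others downsized to S] -> [I,S,S] (invalidations this op: 0; running total: 0)
Op 5: C1 write [C1 write: invalidate ['C2=S'] -> C1=M] -> [I,M,I] (invalidations this op: 1; running total: 1)
Op 6: C2 write [C2 write: invalidate ['C1=M'] -> C2=M] -> [I,I,M] (invalidations this op: 1; running total: 2)
Op 7: C0 write [C0 write: invalidate ['C2=M'] -> C0=M] -> [M,I,I] (invalidations this op: 1; running total: 3)
Op 8: C1 write [C1 write: invalidate ['C0=M'] -> C1=M] -> [I,M,I] (invalidations this op: 1; running total: 4)
Op 9: C2 write [C2 write: invalidate ['C1=M'] -> C2=M] -> [I,I,M] (invalidations this op: 1; running total: 5)
Op 10: C2 read [C2 read: already in M, no change] -> [I,I,M] (invalidations this op: 0; running total: 5)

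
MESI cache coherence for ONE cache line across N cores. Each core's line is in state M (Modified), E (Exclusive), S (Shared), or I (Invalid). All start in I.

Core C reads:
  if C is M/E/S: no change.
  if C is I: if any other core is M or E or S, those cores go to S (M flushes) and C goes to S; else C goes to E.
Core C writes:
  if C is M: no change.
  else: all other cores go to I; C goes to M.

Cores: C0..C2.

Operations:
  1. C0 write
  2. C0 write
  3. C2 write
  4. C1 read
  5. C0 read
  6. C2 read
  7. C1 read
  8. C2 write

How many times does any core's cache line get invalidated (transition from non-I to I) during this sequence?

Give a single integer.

Op 1: C0 write [C0 write: invalidate none -> C0=M] -> [M,I,I] (invalidations this op: 0; running total: 0)
Op 2: C0 write [C0 write: already M (modified), no change] -> [M,I,I] (invalidations this op: 0; running total: 0)
Op 3: C2 write [C2 write: invalidate ['C0=M'] -> C2=M] -> [I,I,M] (invalidations this op: 1; running total: 1)
Op 4: C1 read [C1 read from I: others=['C2=M'] -> C1=S, others downsized to S] -> [I,S,S] (invalidations this op: 0; running total: 1)
Op 5: C0 read [C0 read from I: others=['C1=S', 'C2=S'] -> C0=S, others downsized to S] -> [S,S,S] (invalidations this op: 0; running total: 1)
Op 6: C2 read [C2 read: already in S, no change] -> [S,S,S] (invalidations this op: 0; running total: 1)
Op 7: C1 read [C1 read: already in S, no change] -> [S,S,S] (invalidations this op: 0; running total: 1)
Op 8: C2 write [C2 write: invalidate ['C0=S', 'C1=S'] -> C2=M] -> [I,I,M] (invalidations this op: 2; running total: 3)

Answer: 3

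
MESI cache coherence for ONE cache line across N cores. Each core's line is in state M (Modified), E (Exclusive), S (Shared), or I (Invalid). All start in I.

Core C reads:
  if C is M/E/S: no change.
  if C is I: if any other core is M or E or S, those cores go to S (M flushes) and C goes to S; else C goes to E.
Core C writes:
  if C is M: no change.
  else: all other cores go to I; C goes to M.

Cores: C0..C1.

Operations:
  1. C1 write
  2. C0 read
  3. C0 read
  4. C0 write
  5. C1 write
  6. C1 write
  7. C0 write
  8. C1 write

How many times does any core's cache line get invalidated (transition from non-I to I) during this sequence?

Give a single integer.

Answer: 4

Derivation:
Op 1: C1 write [C1 write: invalidate none -> C1=M] -> [I,M] (invalidations this op: 0; running total: 0)
Op 2: C0 read [C0 read from I: others=['C1=M'] -> C0=S, others downsized to S] -> [S,S] (invalidations this op: 0; running total: 0)
Op 3: C0 read [C0 read: already in S, no change] -> [S,S] (invalidations this op: 0; running total: 0)
Op 4: C0 write [C0 write: invalidate ['C1=S'] -> C0=M] -> [M,I] (invalidations this op: 1; running total: 1)
Op 5: C1 write [C1 write: invalidate ['C0=M'] -> C1=M] -> [I,M] (invalidations this op: 1; running total: 2)
Op 6: C1 write [C1 write: already M (modified), no change] -> [I,M] (invalidations this op: 0; running total: 2)
Op 7: C0 write [C0 write: invalidate ['C1=M'] -> C0=M] -> [M,I] (invalidations this op: 1; running total: 3)
Op 8: C1 write [C1 write: invalidate ['C0=M'] -> C1=M] -> [I,M] (invalidations this op: 1; running total: 4)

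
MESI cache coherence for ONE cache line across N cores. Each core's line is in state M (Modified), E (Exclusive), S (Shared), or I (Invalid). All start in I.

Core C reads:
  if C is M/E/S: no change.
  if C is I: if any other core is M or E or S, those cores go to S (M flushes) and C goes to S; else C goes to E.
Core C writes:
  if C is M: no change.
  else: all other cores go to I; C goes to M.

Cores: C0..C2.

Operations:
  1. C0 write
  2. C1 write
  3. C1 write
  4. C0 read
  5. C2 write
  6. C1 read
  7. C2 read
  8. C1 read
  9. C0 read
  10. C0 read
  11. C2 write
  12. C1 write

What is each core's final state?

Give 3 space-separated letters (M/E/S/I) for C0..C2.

Answer: I M I

Derivation:
Op 1: C0 write [C0 write: invalidate none -> C0=M] -> [M,I,I]
Op 2: C1 write [C1 write: invalidate ['C0=M'] -> C1=M] -> [I,M,I]
Op 3: C1 write [C1 write: already M (modified), no change] -> [I,M,I]
Op 4: C0 read [C0 read from I: others=['C1=M'] -> C0=S, others downsized to S] -> [S,S,I]
Op 5: C2 write [C2 write: invalidate ['C0=S', 'C1=S'] -> C2=M] -> [I,I,M]
Op 6: C1 read [C1 read from I: others=['C2=M'] -> C1=S, others downsized to S] -> [I,S,S]
Op 7: C2 read [C2 read: already in S, no change] -> [I,S,S]
Op 8: C1 read [C1 read: already in S, no change] -> [I,S,S]
Op 9: C0 read [C0 read from I: others=['C1=S', 'C2=S'] -> C0=S, others downsized to S] -> [S,S,S]
Op 10: C0 read [C0 read: already in S, no change] -> [S,S,S]
Op 11: C2 write [C2 write: invalidate ['C0=S', 'C1=S'] -> C2=M] -> [I,I,M]
Op 12: C1 write [C1 write: invalidate ['C2=M'] -> C1=M] -> [I,M,I]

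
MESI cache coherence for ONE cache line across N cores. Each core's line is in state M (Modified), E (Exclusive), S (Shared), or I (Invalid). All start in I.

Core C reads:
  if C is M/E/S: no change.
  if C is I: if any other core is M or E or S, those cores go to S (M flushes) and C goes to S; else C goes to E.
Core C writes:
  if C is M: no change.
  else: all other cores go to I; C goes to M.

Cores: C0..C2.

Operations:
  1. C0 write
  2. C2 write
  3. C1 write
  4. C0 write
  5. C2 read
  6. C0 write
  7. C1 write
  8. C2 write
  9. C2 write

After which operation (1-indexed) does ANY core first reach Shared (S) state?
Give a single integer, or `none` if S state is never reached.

Op 1: C0 write [C0 write: invalidate none -> C0=M] -> [M,I,I]
Op 2: C2 write [C2 write: invalidate ['C0=M'] -> C2=M] -> [I,I,M]
Op 3: C1 write [C1 write: invalidate ['C2=M'] -> C1=M] -> [I,M,I]
Op 4: C0 write [C0 write: invalidate ['C1=M'] -> C0=M] -> [M,I,I]
Op 5: C2 read [C2 read from I: others=['C0=M'] -> C2=S, others downsized to S] -> [S,I,S]
  -> First S state at op 5; remaining ops need not be traced.

Answer: 5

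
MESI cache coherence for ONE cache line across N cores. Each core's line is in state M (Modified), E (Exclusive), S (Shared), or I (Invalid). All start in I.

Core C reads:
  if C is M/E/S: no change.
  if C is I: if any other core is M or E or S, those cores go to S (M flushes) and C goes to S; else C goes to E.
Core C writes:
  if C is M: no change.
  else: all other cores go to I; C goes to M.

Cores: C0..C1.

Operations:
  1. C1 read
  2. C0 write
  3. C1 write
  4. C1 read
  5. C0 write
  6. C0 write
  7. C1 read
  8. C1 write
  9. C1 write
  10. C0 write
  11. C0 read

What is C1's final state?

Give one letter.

Answer: I

Derivation:
Op 1: C1 read [C1 read from I: no other sharers -> C1=E (exclusive)] -> [I,E]
Op 2: C0 write [C0 write: invalidate ['C1=E'] -> C0=M] -> [M,I]
Op 3: C1 write [C1 write: invalidate ['C0=M'] -> C1=M] -> [I,M]
Op 4: C1 read [C1 read: already in M, no change] -> [I,M]
Op 5: C0 write [C0 write: invalidate ['C1=M'] -> C0=M] -> [M,I]
Op 6: C0 write [C0 write: already M (modified), no change] -> [M,I]
Op 7: C1 read [C1 read from I: others=['C0=M'] -> C1=S, others downsized to S] -> [S,S]
Op 8: C1 write [C1 write: invalidate ['C0=S'] -> C1=M] -> [I,M]
Op 9: C1 write [C1 write: already M (modified), no change] -> [I,M]
Op 10: C0 write [C0 write: invalidate ['C1=M'] -> C0=M] -> [M,I]
Op 11: C0 read [C0 read: already in M, no change] -> [M,I]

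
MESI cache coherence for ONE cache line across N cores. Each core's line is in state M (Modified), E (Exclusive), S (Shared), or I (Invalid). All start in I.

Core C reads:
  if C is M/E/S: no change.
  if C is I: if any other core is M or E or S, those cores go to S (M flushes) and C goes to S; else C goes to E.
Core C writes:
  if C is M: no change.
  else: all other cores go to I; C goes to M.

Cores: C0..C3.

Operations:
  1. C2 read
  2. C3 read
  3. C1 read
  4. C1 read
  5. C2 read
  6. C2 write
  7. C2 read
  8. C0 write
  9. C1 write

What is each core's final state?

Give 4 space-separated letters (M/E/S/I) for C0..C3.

Answer: I M I I

Derivation:
Op 1: C2 read [C2 read from I: no other sharers -> C2=E (exclusive)] -> [I,I,E,I]
Op 2: C3 read [C3 read from I: others=['C2=E'] -> C3=S, others downsized to S] -> [I,I,S,S]
Op 3: C1 read [C1 read from I: others=['C2=S', 'C3=S'] -> C1=S, others downsized to S] -> [I,S,S,S]
Op 4: C1 read [C1 read: already in S, no change] -> [I,S,S,S]
Op 5: C2 read [C2 read: already in S, no change] -> [I,S,S,S]
Op 6: C2 write [C2 write: invalidate ['C1=S', 'C3=S'] -> C2=M] -> [I,I,M,I]
Op 7: C2 read [C2 read: already in M, no change] -> [I,I,M,I]
Op 8: C0 write [C0 write: invalidate ['C2=M'] -> C0=M] -> [M,I,I,I]
Op 9: C1 write [C1 write: invalidate ['C0=M'] -> C1=M] -> [I,M,I,I]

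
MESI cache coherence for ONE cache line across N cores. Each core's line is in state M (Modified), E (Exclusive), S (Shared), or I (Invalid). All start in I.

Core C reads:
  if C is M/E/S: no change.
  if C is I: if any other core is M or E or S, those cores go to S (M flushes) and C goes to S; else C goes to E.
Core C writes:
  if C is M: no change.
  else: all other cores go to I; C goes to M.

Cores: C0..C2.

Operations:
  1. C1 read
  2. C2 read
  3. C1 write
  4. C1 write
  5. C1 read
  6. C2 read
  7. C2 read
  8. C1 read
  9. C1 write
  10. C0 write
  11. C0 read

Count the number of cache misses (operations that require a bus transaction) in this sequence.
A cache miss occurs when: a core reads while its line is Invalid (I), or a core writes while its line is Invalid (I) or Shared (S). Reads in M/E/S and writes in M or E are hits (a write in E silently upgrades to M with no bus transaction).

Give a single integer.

Answer: 6

Derivation:
Op 1: C1 read [C1 read from I: no other sharers -> C1=E (exclusive)] -> [I,E,I] [MISS #1: read from I]
Op 2: C2 read [C2 read from I: others=['C1=E'] -> C2=S, others downsized to S] -> [I,S,S] [MISS #2: read from I]
Op 3: C1 write [C1 write: invalidate ['C2=S'] -> C1=M] -> [I,M,I] [MISS #3: write from S]
Op 4: C1 write [C1 write: already M (modified), no change] -> [I,M,I] [hit: write from M]
Op 5: C1 read [C1 read: already in M, no change] -> [I,M,I] [hit: read from M]
Op 6: C2 read [C2 read from I: others=['C1=M'] -> C2=S, others downsized to S] -> [I,S,S] [MISS #4: read from I]
Op 7: C2 read [C2 read: already in S, no change] -> [I,S,S] [hit: read from S]
Op 8: C1 read [C1 read: already in S, no change] -> [I,S,S] [hit: read from S]
Op 9: C1 write [C1 write: invalidate ['C2=S'] -> C1=M] -> [I,M,I] [MISS #5: write from S]
Op 10: C0 write [C0 write: invalidate ['C1=M'] -> C0=M] -> [M,I,I] [MISS #6: write from I]
Op 11: C0 read [C0 read: already in M, no change] -> [M,I,I] [hit: read from M]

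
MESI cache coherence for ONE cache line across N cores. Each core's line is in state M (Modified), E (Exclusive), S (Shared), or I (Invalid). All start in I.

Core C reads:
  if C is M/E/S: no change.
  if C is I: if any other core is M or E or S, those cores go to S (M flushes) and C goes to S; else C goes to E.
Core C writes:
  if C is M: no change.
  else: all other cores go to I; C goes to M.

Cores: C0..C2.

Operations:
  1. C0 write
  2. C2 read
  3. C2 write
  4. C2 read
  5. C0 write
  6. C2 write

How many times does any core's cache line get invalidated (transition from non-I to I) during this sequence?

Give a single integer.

Op 1: C0 write [C0 write: invalidate none -> C0=M] -> [M,I,I] (invalidations this op: 0; running total: 0)
Op 2: C2 read [C2 read from I: others=['C0=M'] -> C2=S, others downsized to S] -> [S,I,S] (invalidations this op: 0; running total: 0)
Op 3: C2 write [C2 write: invalidate ['C0=S'] -> C2=M] -> [I,I,M] (invalidations this op: 1; running total: 1)
Op 4: C2 read [C2 read: already in M, no change] -> [I,I,M] (invalidations this op: 0; running total: 1)
Op 5: C0 write [C0 write: invalidate ['C2=M'] -> C0=M] -> [M,I,I] (invalidations this op: 1; running total: 2)
Op 6: C2 write [C2 write: invalidate ['C0=M'] -> C2=M] -> [I,I,M] (invalidations this op: 1; running total: 3)

Answer: 3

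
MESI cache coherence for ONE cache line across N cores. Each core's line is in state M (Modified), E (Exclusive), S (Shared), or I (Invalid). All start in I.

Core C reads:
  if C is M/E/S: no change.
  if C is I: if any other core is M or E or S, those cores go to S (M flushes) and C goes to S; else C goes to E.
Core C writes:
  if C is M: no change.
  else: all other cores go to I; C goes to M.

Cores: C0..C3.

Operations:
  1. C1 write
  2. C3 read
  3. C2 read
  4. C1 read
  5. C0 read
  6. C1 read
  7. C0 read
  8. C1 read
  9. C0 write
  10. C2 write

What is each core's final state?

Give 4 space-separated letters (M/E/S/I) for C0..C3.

Answer: I I M I

Derivation:
Op 1: C1 write [C1 write: invalidate none -> C1=M] -> [I,M,I,I]
Op 2: C3 read [C3 read from I: others=['C1=M'] -> C3=S, others downsized to S] -> [I,S,I,S]
Op 3: C2 read [C2 read from I: others=['C1=S', 'C3=S'] -> C2=S, others downsized to S] -> [I,S,S,S]
Op 4: C1 read [C1 read: already in S, no change] -> [I,S,S,S]
Op 5: C0 read [C0 read from I: others=['C1=S', 'C2=S', 'C3=S'] -> C0=S, others downsized to S] -> [S,S,S,S]
Op 6: C1 read [C1 read: already in S, no change] -> [S,S,S,S]
Op 7: C0 read [C0 read: already in S, no change] -> [S,S,S,S]
Op 8: C1 read [C1 read: already in S, no change] -> [S,S,S,S]
Op 9: C0 write [C0 write: invalidate ['C1=S', 'C2=S', 'C3=S'] -> C0=M] -> [M,I,I,I]
Op 10: C2 write [C2 write: invalidate ['C0=M'] -> C2=M] -> [I,I,M,I]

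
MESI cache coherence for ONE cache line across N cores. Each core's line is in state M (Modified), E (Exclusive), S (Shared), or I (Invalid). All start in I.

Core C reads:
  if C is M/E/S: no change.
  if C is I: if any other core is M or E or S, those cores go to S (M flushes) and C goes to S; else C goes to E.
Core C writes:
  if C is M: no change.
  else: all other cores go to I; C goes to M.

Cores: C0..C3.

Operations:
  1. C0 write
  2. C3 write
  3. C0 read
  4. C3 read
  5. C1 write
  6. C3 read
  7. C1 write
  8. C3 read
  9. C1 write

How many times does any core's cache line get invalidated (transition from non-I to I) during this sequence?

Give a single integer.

Op 1: C0 write [C0 write: invalidate none -> C0=M] -> [M,I,I,I] (invalidations this op: 0; running total: 0)
Op 2: C3 write [C3 write: invalidate ['C0=M'] -> C3=M] -> [I,I,I,M] (invalidations this op: 1; running total: 1)
Op 3: C0 read [C0 read from I: others=['C3=M'] -> C0=S, others downsized to S] -> [S,I,I,S] (invalidations this op: 0; running total: 1)
Op 4: C3 read [C3 read: already in S, no change] -> [S,I,I,S] (invalidations this op: 0; running total: 1)
Op 5: C1 write [C1 write: invalidate ['C0=S', 'C3=S'] -> C1=M] -> [I,M,I,I] (invalidations this op: 2; running total: 3)
Op 6: C3 read [C3 read from I: others=['C1=M'] -> C3=S, others downsized to S] -> [I,S,I,S] (invalidations this op: 0; running total: 3)
Op 7: C1 write [C1 write: invalidate ['C3=S'] -> C1=M] -> [I,M,I,I] (invalidations this op: 1; running total: 4)
Op 8: C3 read [C3 read from I: others=['C1=M'] -> C3=S, others downsized to S] -> [I,S,I,S] (invalidations this op: 0; running total: 4)
Op 9: C1 write [C1 write: invalidate ['C3=S'] -> C1=M] -> [I,M,I,I] (invalidations this op: 1; running total: 5)

Answer: 5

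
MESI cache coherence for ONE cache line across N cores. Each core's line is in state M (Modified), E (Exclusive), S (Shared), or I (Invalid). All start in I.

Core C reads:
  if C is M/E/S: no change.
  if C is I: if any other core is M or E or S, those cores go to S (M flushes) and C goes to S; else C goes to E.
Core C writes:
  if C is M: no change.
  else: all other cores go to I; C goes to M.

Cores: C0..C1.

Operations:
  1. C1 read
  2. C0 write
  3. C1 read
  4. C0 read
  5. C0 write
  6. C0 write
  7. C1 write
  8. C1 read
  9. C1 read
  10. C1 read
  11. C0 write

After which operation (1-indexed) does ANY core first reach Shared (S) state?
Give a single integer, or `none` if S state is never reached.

Op 1: C1 read [C1 read from I: no other sharers -> C1=E (exclusive)] -> [I,E]
Op 2: C0 write [C0 write: invalidate ['C1=E'] -> C0=M] -> [M,I]
Op 3: C1 read [C1 read from I: others=['C0=M'] -> C1=S, others downsized to S] -> [S,S]
  -> First S state at op 3; remaining ops need not be traced.

Answer: 3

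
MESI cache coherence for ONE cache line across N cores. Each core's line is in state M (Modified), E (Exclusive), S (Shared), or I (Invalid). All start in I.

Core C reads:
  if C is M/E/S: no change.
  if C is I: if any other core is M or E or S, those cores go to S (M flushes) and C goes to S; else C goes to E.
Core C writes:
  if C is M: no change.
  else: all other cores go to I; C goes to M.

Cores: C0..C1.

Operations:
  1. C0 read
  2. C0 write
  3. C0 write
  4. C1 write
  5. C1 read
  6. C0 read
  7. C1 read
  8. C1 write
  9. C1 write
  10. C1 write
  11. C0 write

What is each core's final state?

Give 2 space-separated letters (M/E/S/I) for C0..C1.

Answer: M I

Derivation:
Op 1: C0 read [C0 read from I: no other sharers -> C0=E (exclusive)] -> [E,I]
Op 2: C0 write [C0 write: invalidate none -> C0=M] -> [M,I]
Op 3: C0 write [C0 write: already M (modified), no change] -> [M,I]
Op 4: C1 write [C1 write: invalidate ['C0=M'] -> C1=M] -> [I,M]
Op 5: C1 read [C1 read: already in M, no change] -> [I,M]
Op 6: C0 read [C0 read from I: others=['C1=M'] -> C0=S, others downsized to S] -> [S,S]
Op 7: C1 read [C1 read: already in S, no change] -> [S,S]
Op 8: C1 write [C1 write: invalidate ['C0=S'] -> C1=M] -> [I,M]
Op 9: C1 write [C1 write: already M (modified), no change] -> [I,M]
Op 10: C1 write [C1 write: already M (modified), no change] -> [I,M]
Op 11: C0 write [C0 write: invalidate ['C1=M'] -> C0=M] -> [M,I]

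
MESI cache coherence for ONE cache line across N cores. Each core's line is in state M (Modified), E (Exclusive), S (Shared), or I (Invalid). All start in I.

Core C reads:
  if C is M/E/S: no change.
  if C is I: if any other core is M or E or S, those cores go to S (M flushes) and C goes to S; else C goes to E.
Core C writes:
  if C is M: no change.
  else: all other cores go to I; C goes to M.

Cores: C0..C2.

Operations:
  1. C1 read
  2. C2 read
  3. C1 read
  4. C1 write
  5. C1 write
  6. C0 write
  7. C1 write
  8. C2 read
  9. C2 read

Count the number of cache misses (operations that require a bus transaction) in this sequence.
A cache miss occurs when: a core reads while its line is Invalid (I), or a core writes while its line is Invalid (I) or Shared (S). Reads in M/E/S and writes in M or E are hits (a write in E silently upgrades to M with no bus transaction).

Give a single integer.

Op 1: C1 read [C1 read from I: no other sharers -> C1=E (exclusive)] -> [I,E,I] [MISS #1: read from I]
Op 2: C2 read [C2 read from I: others=['C1=E'] -> C2=S, others downsized to S] -> [I,S,S] [MISS #2: read from I]
Op 3: C1 read [C1 read: already in S, no change] -> [I,S,S] [hit: read from S]
Op 4: C1 write [C1 write: invalidate ['C2=S'] -> C1=M] -> [I,M,I] [MISS #3: write from S]
Op 5: C1 write [C1 write: already M (modified), no change] -> [I,M,I] [hit: write from M]
Op 6: C0 write [C0 write: invalidate ['C1=M'] -> C0=M] -> [M,I,I] [MISS #4: write from I]
Op 7: C1 write [C1 write: invalidate ['C0=M'] -> C1=M] -> [I,M,I] [MISS #5: write from I]
Op 8: C2 read [C2 read from I: others=['C1=M'] -> C2=S, others downsized to S] -> [I,S,S] [MISS #6: read from I]
Op 9: C2 read [C2 read: already in S, no change] -> [I,S,S] [hit: read from S]

Answer: 6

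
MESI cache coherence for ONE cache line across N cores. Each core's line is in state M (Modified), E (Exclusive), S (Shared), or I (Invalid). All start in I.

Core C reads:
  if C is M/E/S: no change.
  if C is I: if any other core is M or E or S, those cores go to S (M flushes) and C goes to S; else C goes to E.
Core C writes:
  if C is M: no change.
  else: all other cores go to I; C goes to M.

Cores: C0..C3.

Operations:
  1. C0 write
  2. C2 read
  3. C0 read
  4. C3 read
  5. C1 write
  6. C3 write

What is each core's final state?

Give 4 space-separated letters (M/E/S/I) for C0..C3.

Answer: I I I M

Derivation:
Op 1: C0 write [C0 write: invalidate none -> C0=M] -> [M,I,I,I]
Op 2: C2 read [C2 read from I: others=['C0=M'] -> C2=S, others downsized to S] -> [S,I,S,I]
Op 3: C0 read [C0 read: already in S, no change] -> [S,I,S,I]
Op 4: C3 read [C3 read from I: others=['C0=S', 'C2=S'] -> C3=S, others downsized to S] -> [S,I,S,S]
Op 5: C1 write [C1 write: invalidate ['C0=S', 'C2=S', 'C3=S'] -> C1=M] -> [I,M,I,I]
Op 6: C3 write [C3 write: invalidate ['C1=M'] -> C3=M] -> [I,I,I,M]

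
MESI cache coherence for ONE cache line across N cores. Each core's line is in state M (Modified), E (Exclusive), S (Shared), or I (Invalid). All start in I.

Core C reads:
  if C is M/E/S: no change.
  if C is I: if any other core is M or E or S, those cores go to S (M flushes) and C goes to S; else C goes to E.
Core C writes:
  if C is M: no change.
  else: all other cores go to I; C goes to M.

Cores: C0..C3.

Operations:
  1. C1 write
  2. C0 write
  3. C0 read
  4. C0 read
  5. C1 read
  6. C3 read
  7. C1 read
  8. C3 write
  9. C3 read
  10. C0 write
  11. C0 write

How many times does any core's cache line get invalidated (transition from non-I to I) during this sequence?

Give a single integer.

Op 1: C1 write [C1 write: invalidate none -> C1=M] -> [I,M,I,I] (invalidations this op: 0; running total: 0)
Op 2: C0 write [C0 write: invalidate ['C1=M'] -> C0=M] -> [M,I,I,I] (invalidations this op: 1; running total: 1)
Op 3: C0 read [C0 read: already in M, no change] -> [M,I,I,I] (invalidations this op: 0; running total: 1)
Op 4: C0 read [C0 read: already in M, no change] -> [M,I,I,I] (invalidations this op: 0; running total: 1)
Op 5: C1 read [C1 read from I: others=['C0=M'] -> C1=S, others downsized to S] -> [S,S,I,I] (invalidations this op: 0; running total: 1)
Op 6: C3 read [C3 read from I: others=['C0=S', 'C1=S'] -> C3=S, others downsized to S] -> [S,S,I,S] (invalidations this op: 0; running total: 1)
Op 7: C1 read [C1 read: already in S, no change] -> [S,S,I,S] (invalidations this op: 0; running total: 1)
Op 8: C3 write [C3 write: invalidate ['C0=S', 'C1=S'] -> C3=M] -> [I,I,I,M] (invalidations this op: 2; running total: 3)
Op 9: C3 read [C3 read: already in M, no change] -> [I,I,I,M] (invalidations this op: 0; running total: 3)
Op 10: C0 write [C0 write: invalidate ['C3=M'] -> C0=M] -> [M,I,I,I] (invalidations this op: 1; running total: 4)
Op 11: C0 write [C0 write: already M (modified), no change] -> [M,I,I,I] (invalidations this op: 0; running total: 4)

Answer: 4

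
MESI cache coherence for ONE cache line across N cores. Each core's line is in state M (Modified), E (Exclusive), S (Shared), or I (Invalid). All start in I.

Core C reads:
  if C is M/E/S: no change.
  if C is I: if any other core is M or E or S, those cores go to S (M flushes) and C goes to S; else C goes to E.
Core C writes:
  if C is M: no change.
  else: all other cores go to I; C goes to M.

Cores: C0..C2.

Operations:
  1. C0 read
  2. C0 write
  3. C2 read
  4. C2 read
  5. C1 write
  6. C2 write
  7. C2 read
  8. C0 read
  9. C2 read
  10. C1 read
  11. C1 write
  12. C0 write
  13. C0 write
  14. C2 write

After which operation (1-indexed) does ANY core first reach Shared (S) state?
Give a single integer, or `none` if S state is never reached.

Op 1: C0 read [C0 read from I: no other sharers -> C0=E (exclusive)] -> [E,I,I]
Op 2: C0 write [C0 write: invalidate none -> C0=M] -> [M,I,I]
Op 3: C2 read [C2 read from I: others=['C0=M'] -> C2=S, others downsized to S] -> [S,I,S]
  -> First S state at op 3; remaining ops need not be traced.

Answer: 3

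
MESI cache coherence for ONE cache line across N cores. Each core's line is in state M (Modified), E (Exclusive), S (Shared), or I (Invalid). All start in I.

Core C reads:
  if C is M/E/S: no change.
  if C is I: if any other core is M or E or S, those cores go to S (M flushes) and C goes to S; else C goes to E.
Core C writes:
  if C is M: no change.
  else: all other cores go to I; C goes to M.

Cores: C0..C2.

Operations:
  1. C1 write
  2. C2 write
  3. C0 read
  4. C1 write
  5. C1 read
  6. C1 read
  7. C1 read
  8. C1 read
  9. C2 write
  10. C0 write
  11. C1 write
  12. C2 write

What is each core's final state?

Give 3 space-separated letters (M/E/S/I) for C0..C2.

Op 1: C1 write [C1 write: invalidate none -> C1=M] -> [I,M,I]
Op 2: C2 write [C2 write: invalidate ['C1=M'] -> C2=M] -> [I,I,M]
Op 3: C0 read [C0 read from I: others=['C2=M'] -> C0=S, others downsized to S] -> [S,I,S]
Op 4: C1 write [C1 write: invalidate ['C0=S', 'C2=S'] -> C1=M] -> [I,M,I]
Op 5: C1 read [C1 read: already in M, no change] -> [I,M,I]
Op 6: C1 read [C1 read: already in M, no change] -> [I,M,I]
Op 7: C1 read [C1 read: already in M, no change] -> [I,M,I]
Op 8: C1 read [C1 read: already in M, no change] -> [I,M,I]
Op 9: C2 write [C2 write: invalidate ['C1=M'] -> C2=M] -> [I,I,M]
Op 10: C0 write [C0 write: invalidate ['C2=M'] -> C0=M] -> [M,I,I]
Op 11: C1 write [C1 write: invalidate ['C0=M'] -> C1=M] -> [I,M,I]
Op 12: C2 write [C2 write: invalidate ['C1=M'] -> C2=M] -> [I,I,M]

Answer: I I M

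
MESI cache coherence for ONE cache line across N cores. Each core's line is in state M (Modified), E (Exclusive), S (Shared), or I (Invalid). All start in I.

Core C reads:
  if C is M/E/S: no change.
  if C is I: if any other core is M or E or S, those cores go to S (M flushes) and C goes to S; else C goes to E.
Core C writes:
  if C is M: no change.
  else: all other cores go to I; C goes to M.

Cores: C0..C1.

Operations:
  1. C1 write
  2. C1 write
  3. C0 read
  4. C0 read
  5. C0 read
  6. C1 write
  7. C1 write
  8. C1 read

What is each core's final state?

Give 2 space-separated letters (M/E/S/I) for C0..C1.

Answer: I M

Derivation:
Op 1: C1 write [C1 write: invalidate none -> C1=M] -> [I,M]
Op 2: C1 write [C1 write: already M (modified), no change] -> [I,M]
Op 3: C0 read [C0 read from I: others=['C1=M'] -> C0=S, others downsized to S] -> [S,S]
Op 4: C0 read [C0 read: already in S, no change] -> [S,S]
Op 5: C0 read [C0 read: already in S, no change] -> [S,S]
Op 6: C1 write [C1 write: invalidate ['C0=S'] -> C1=M] -> [I,M]
Op 7: C1 write [C1 write: already M (modified), no change] -> [I,M]
Op 8: C1 read [C1 read: already in M, no change] -> [I,M]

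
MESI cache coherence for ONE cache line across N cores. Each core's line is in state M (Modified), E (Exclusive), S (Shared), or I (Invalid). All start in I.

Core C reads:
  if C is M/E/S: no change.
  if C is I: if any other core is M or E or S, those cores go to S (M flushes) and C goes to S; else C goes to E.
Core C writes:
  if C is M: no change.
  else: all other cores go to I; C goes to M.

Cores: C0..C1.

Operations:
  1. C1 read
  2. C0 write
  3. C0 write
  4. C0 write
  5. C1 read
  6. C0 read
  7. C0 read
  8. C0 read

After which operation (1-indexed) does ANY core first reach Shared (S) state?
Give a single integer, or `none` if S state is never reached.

Answer: 5

Derivation:
Op 1: C1 read [C1 read from I: no other sharers -> C1=E (exclusive)] -> [I,E]
Op 2: C0 write [C0 write: invalidate ['C1=E'] -> C0=M] -> [M,I]
Op 3: C0 write [C0 write: already M (modified), no change] -> [M,I]
Op 4: C0 write [C0 write: already M (modified), no change] -> [M,I]
Op 5: C1 read [C1 read from I: others=['C0=M'] -> C1=S, others downsized to S] -> [S,S]
  -> First S state at op 5; remaining ops need not be traced.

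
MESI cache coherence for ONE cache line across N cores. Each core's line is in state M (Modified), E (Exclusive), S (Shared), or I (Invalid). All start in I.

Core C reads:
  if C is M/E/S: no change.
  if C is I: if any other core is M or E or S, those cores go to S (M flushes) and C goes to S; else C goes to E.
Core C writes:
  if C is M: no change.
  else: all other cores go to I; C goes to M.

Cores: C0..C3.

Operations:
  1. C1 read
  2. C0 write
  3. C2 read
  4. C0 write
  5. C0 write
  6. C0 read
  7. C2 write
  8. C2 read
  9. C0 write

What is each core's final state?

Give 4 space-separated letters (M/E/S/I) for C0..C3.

Op 1: C1 read [C1 read from I: no other sharers -> C1=E (exclusive)] -> [I,E,I,I]
Op 2: C0 write [C0 write: invalidate ['C1=E'] -> C0=M] -> [M,I,I,I]
Op 3: C2 read [C2 read from I: others=['C0=M'] -> C2=S, others downsized to S] -> [S,I,S,I]
Op 4: C0 write [C0 write: invalidate ['C2=S'] -> C0=M] -> [M,I,I,I]
Op 5: C0 write [C0 write: already M (modified), no change] -> [M,I,I,I]
Op 6: C0 read [C0 read: already in M, no change] -> [M,I,I,I]
Op 7: C2 write [C2 write: invalidate ['C0=M'] -> C2=M] -> [I,I,M,I]
Op 8: C2 read [C2 read: already in M, no change] -> [I,I,M,I]
Op 9: C0 write [C0 write: invalidate ['C2=M'] -> C0=M] -> [M,I,I,I]

Answer: M I I I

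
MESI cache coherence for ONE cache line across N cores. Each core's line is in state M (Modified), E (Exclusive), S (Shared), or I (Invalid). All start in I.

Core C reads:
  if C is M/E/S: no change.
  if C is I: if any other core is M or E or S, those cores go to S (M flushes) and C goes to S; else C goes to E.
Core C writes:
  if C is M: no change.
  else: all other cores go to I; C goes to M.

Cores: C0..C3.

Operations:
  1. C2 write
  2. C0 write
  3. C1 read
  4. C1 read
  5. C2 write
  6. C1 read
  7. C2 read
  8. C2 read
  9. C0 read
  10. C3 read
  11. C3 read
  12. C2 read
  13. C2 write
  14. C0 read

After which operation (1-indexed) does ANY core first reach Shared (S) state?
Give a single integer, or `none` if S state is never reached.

Op 1: C2 write [C2 write: invalidate none -> C2=M] -> [I,I,M,I]
Op 2: C0 write [C0 write: invalidate ['C2=M'] -> C0=M] -> [M,I,I,I]
Op 3: C1 read [C1 read from I: others=['C0=M'] -> C1=S, others downsized to S] -> [S,S,I,I]
  -> First S state at op 3; remaining ops need not be traced.

Answer: 3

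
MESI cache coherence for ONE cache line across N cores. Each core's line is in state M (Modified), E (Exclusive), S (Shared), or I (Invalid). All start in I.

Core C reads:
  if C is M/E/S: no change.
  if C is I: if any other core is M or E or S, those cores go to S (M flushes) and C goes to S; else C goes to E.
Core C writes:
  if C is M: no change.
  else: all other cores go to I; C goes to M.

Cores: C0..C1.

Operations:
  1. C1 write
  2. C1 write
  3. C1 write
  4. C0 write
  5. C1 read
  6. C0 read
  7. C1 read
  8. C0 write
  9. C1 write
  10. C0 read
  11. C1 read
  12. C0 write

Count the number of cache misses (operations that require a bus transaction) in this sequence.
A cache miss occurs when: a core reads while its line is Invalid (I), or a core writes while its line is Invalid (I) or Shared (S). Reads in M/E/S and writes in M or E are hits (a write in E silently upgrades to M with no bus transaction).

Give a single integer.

Answer: 7

Derivation:
Op 1: C1 write [C1 write: invalidate none -> C1=M] -> [I,M] [MISS #1: write from I]
Op 2: C1 write [C1 write: already M (modified), no change] -> [I,M] [hit: write from M]
Op 3: C1 write [C1 write: already M (modified), no change] -> [I,M] [hit: write from M]
Op 4: C0 write [C0 write: invalidate ['C1=M'] -> C0=M] -> [M,I] [MISS #2: write from I]
Op 5: C1 read [C1 read from I: others=['C0=M'] -> C1=S, others downsized to S] -> [S,S] [MISS #3: read from I]
Op 6: C0 read [C0 read: already in S, no change] -> [S,S] [hit: read from S]
Op 7: C1 read [C1 read: already in S, no change] -> [S,S] [hit: read from S]
Op 8: C0 write [C0 write: invalidate ['C1=S'] -> C0=M] -> [M,I] [MISS #4: write from S]
Op 9: C1 write [C1 write: invalidate ['C0=M'] -> C1=M] -> [I,M] [MISS #5: write from I]
Op 10: C0 read [C0 read from I: others=['C1=M'] -> C0=S, others downsized to S] -> [S,S] [MISS #6: read from I]
Op 11: C1 read [C1 read: already in S, no change] -> [S,S] [hit: read from S]
Op 12: C0 write [C0 write: invalidate ['C1=S'] -> C0=M] -> [M,I] [MISS #7: write from S]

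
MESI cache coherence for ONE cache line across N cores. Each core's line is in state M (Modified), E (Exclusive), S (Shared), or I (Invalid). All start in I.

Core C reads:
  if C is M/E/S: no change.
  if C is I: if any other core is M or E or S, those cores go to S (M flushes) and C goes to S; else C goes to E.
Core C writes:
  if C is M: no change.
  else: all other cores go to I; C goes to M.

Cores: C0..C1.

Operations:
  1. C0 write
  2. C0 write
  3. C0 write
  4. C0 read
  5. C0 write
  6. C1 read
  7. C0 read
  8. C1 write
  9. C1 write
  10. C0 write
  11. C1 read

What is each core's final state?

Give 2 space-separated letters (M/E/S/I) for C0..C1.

Answer: S S

Derivation:
Op 1: C0 write [C0 write: invalidate none -> C0=M] -> [M,I]
Op 2: C0 write [C0 write: already M (modified), no change] -> [M,I]
Op 3: C0 write [C0 write: already M (modified), no change] -> [M,I]
Op 4: C0 read [C0 read: already in M, no change] -> [M,I]
Op 5: C0 write [C0 write: already M (modified), no change] -> [M,I]
Op 6: C1 read [C1 read from I: others=['C0=M'] -> C1=S, others downsized to S] -> [S,S]
Op 7: C0 read [C0 read: already in S, no change] -> [S,S]
Op 8: C1 write [C1 write: invalidate ['C0=S'] -> C1=M] -> [I,M]
Op 9: C1 write [C1 write: already M (modified), no change] -> [I,M]
Op 10: C0 write [C0 write: invalidate ['C1=M'] -> C0=M] -> [M,I]
Op 11: C1 read [C1 read from I: others=['C0=M'] -> C1=S, others downsized to S] -> [S,S]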